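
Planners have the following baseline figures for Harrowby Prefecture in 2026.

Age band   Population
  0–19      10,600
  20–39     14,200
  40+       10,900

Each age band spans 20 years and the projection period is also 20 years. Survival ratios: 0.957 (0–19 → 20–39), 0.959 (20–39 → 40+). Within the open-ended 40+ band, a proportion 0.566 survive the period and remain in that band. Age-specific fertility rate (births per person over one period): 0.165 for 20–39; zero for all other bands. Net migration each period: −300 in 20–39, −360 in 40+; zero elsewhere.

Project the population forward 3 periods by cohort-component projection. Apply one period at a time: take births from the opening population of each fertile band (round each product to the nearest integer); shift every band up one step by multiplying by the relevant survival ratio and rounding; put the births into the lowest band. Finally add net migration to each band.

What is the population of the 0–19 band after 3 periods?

320

Numbering the groups 1..3 from youngest to oldest:
Period 1.
Births: 14200 * 0.165 = 2343
Group 2: 10600 * 0.957 = 10144
Group 3: 14200 * 0.959 + 10900 * 0.566 = 13618 + 6169 = 19787
Net migration: Group 2 − 300 → 9844; Group 3 − 360 → 19427
→ [2343, 9844, 19427]
Period 2.
Births: 9844 * 0.165 = 1624
Group 2: 2343 * 0.957 = 2242
Group 3: 9844 * 0.959 + 19427 * 0.566 = 9440 + 10996 = 20436
Net migration: Group 2 − 300 → 1942; Group 3 − 360 → 20076
→ [1624, 1942, 20076]
Period 3.
Births: 1942 * 0.165 = 320
Group 2: 1624 * 0.957 = 1554
Group 3: 1942 * 0.959 + 20076 * 0.566 = 1862 + 11363 = 13225
Net migration: Group 2 − 300 → 1254; Group 3 − 360 → 12865
→ [320, 1254, 12865]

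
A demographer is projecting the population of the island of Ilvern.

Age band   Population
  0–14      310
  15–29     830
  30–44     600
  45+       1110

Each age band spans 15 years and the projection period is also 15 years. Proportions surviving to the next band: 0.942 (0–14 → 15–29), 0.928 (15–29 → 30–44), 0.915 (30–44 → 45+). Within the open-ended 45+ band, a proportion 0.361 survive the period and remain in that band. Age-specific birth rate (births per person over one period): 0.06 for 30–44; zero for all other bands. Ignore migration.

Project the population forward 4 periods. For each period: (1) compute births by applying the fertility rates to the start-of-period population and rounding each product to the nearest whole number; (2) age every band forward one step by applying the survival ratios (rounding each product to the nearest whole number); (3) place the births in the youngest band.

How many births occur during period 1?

36

— Period 1 —
Births: 600 × 0.06 = 36
15–29: 310 × 0.942 = 292
30–44: 830 × 0.928 = 770
45+: 600 × 0.915 + 1110 × 0.361 = 549 + 401 = 950
Giving 36 / 292 / 770 / 950.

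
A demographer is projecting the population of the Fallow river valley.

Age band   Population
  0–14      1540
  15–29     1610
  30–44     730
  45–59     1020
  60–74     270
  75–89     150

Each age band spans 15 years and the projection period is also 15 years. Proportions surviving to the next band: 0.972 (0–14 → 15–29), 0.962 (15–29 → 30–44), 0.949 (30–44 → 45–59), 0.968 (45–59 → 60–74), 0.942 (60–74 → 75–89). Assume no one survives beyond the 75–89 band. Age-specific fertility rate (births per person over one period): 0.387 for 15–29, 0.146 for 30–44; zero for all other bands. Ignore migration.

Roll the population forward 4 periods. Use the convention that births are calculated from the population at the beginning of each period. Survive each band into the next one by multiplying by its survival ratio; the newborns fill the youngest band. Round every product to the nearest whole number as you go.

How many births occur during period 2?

Period 1:
Births: 1610 * 0.387 = 623 ; 730 * 0.146 = 107 → 730
15–29: 1540 * 0.972 = 1497
30–44: 1610 * 0.962 = 1549
45–59: 730 * 0.949 = 693
60–74: 1020 * 0.968 = 987
75–89: 270 * 0.942 = 254
Giving 730 / 1497 / 1549 / 693 / 987 / 254.
Period 2:
Births: 1497 * 0.387 = 579 ; 1549 * 0.146 = 226 → 805
15–29: 730 * 0.972 = 710
30–44: 1497 * 0.962 = 1440
45–59: 1549 * 0.949 = 1470
60–74: 693 * 0.968 = 671
75–89: 987 * 0.942 = 930
Giving 805 / 710 / 1440 / 1470 / 671 / 930.

805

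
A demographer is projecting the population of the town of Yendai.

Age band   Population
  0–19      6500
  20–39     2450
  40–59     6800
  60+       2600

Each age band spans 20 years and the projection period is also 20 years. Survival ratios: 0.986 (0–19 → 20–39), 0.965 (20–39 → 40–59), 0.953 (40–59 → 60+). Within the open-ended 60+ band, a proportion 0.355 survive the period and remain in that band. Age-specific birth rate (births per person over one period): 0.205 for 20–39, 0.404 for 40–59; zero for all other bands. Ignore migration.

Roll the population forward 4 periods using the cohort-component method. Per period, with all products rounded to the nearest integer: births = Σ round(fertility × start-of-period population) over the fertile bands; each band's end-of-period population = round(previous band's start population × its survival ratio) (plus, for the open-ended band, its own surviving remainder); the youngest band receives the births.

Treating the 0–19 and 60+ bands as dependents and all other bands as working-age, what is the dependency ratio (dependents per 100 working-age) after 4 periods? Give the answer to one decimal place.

139.7

[period 1]
Births: 2450 × 0.205 = 502 ; 6800 × 0.404 = 2747 — total 3249
20–39: 6500 × 0.986 = 6409
40–59: 2450 × 0.965 = 2364
60+: 6800 × 0.953 + 2600 × 0.355 = 6480 + 923 = 7403
Giving 3249 / 6409 / 2364 / 7403.
[period 2]
Births: 6409 × 0.205 = 1314 ; 2364 × 0.404 = 955 — total 2269
20–39: 3249 × 0.986 = 3204
40–59: 6409 × 0.965 = 6185
60+: 2364 × 0.953 + 7403 × 0.355 = 2253 + 2628 = 4881
Giving 2269 / 3204 / 6185 / 4881.
[period 3]
Births: 3204 × 0.205 = 657 ; 6185 × 0.404 = 2499 — total 3156
20–39: 2269 × 0.986 = 2237
40–59: 3204 × 0.965 = 3092
60+: 6185 × 0.953 + 4881 × 0.355 = 5894 + 1733 = 7627
Giving 3156 / 2237 / 3092 / 7627.
[period 4]
Births: 2237 × 0.205 = 459 ; 3092 × 0.404 = 1249 — total 1708
20–39: 3156 × 0.986 = 3112
40–59: 2237 × 0.965 = 2159
60+: 3092 × 0.953 + 7627 × 0.355 = 2947 + 2708 = 5655
Giving 1708 / 3112 / 2159 / 5655.
Dependents (band 0–19 + band 60+) = 1708 + 5655 = 7363; working-age = 5271; ratio = 7363/5271 × 100 = 139.7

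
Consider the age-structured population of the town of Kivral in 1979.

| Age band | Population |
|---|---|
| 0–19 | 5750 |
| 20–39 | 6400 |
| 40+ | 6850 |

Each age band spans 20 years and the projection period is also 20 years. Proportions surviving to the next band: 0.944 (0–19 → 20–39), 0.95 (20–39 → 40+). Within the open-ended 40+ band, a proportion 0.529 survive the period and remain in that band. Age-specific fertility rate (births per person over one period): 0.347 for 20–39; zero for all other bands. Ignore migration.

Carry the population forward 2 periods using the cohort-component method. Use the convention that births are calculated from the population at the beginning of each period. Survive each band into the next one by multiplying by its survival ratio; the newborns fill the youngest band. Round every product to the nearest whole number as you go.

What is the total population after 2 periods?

After projecting period 1:
Births: 6400 × 0.347 = 2221
20–39: 5750 × 0.944 = 5428
40+: 6400 × 0.95 + 6850 × 0.529 = 6080 + 3624 = 9704
→ [2221, 5428, 9704]
After projecting period 2:
Births: 5428 × 0.347 = 1884
20–39: 2221 × 0.944 = 2097
40+: 5428 × 0.95 + 9704 × 0.529 = 5157 + 5133 = 10290
→ [1884, 2097, 10290]
Total after period 2: 1884 + 2097 + 10290 = 14271

14271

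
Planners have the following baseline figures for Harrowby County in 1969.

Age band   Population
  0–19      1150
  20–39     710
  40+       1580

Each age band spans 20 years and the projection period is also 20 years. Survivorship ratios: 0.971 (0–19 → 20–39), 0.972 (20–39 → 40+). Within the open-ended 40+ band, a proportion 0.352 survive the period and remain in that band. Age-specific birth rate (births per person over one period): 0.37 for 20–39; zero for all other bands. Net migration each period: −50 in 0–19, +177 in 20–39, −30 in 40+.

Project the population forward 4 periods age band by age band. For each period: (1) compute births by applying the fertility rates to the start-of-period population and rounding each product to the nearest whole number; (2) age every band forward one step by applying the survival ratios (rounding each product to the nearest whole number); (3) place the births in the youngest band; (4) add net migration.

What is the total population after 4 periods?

(Bands numbered youngest = 1 to oldest = 3.)
— Period 1 —
Births: 710 × 0.37 = 263
Band 2: 1150 × 0.971 = 1117
Band 3: 710 × 0.972 + 1580 × 0.352 = 690 + 556 = 1246
Net migration: Band 1 − 50 → 213; Band 2 + 177 → 1294; Band 3 − 30 → 1216
Giving 213 / 1294 / 1216.
— Period 2 —
Births: 1294 × 0.37 = 479
Band 2: 213 × 0.971 = 207
Band 3: 1294 × 0.972 + 1216 × 0.352 = 1258 + 428 = 1686
Net migration: Band 1 − 50 → 429; Band 2 + 177 → 384; Band 3 − 30 → 1656
Giving 429 / 384 / 1656.
— Period 3 —
Births: 384 × 0.37 = 142
Band 2: 429 × 0.971 = 417
Band 3: 384 × 0.972 + 1656 × 0.352 = 373 + 583 = 956
Net migration: Band 1 − 50 → 92; Band 2 + 177 → 594; Band 3 − 30 → 926
Giving 92 / 594 / 926.
— Period 4 —
Births: 594 × 0.37 = 220
Band 2: 92 × 0.971 = 89
Band 3: 594 × 0.972 + 926 × 0.352 = 577 + 326 = 903
Net migration: Band 1 − 50 → 170; Band 2 + 177 → 266; Band 3 − 30 → 873
Giving 170 / 266 / 873.
Total after period 4: 170 + 266 + 873 = 1309

1309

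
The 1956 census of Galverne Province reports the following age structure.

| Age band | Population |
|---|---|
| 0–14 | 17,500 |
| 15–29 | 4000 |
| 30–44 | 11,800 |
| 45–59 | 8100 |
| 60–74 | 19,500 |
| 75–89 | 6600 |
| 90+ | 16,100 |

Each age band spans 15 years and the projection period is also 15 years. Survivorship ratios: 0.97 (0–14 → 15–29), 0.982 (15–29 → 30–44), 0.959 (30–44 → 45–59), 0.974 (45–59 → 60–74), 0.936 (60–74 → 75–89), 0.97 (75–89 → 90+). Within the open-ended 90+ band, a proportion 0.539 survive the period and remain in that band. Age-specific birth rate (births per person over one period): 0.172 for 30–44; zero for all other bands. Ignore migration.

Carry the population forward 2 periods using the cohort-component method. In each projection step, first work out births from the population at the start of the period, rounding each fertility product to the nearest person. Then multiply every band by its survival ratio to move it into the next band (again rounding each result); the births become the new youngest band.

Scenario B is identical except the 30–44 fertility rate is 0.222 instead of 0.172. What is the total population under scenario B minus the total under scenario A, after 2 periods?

Let group 1 be 0–14 through group 7 = 90+.
After projecting period 1:
Births: 11800 * 0.172 = 2030
Group 2: 17500 * 0.97 = 16975
Group 3: 4000 * 0.982 = 3928
Group 4: 11800 * 0.959 = 11316
Group 5: 8100 * 0.974 = 7889
Group 6: 19500 * 0.936 = 18252
Group 7: 6600 * 0.97 + 16100 * 0.539 = 6402 + 8678 = 15080
Population now: 0–14=2030, 15–29=16975, 30–44=3928, 45–59=11316, 60–74=7889, 75–89=18252, 90+=15080
After projecting period 2:
Births: 3928 * 0.172 = 676
Group 2: 2030 * 0.97 = 1969
Group 3: 16975 * 0.982 = 16669
Group 4: 3928 * 0.959 = 3767
Group 5: 11316 * 0.974 = 11022
Group 6: 7889 * 0.936 = 7384
Group 7: 18252 * 0.97 + 15080 * 0.539 = 17704 + 8128 = 25832
Population now: 0–14=676, 15–29=1969, 30–44=16669, 45–59=3767, 60–74=11022, 75–89=7384, 90+=25832
Scenario A total after 2 periods: 67319
Scenario B projection —
After projecting period 1:
Births: 11800 * 0.222 = 2620
Group 2: 17500 * 0.97 = 16975
Group 3: 4000 * 0.982 = 3928
Group 4: 11800 * 0.959 = 11316
Group 5: 8100 * 0.974 = 7889
Group 6: 19500 * 0.936 = 18252
Group 7: 6600 * 0.97 + 16100 * 0.539 = 6402 + 8678 = 15080
Population now: 0–14=2620, 15–29=16975, 30–44=3928, 45–59=11316, 60–74=7889, 75–89=18252, 90+=15080
After projecting period 2:
Births: 3928 * 0.222 = 872
Group 2: 2620 * 0.97 = 2541
Group 3: 16975 * 0.982 = 16669
Group 4: 3928 * 0.959 = 3767
Group 5: 11316 * 0.974 = 11022
Group 6: 7889 * 0.936 = 7384
Group 7: 18252 * 0.97 + 15080 * 0.539 = 17704 + 8128 = 25832
Population now: 0–14=872, 15–29=2541, 30–44=16669, 45–59=3767, 60–74=11022, 75–89=7384, 90+=25832
Scenario B total after 2 periods: 68087
Difference B − A = 68087 − 67319 = 768

768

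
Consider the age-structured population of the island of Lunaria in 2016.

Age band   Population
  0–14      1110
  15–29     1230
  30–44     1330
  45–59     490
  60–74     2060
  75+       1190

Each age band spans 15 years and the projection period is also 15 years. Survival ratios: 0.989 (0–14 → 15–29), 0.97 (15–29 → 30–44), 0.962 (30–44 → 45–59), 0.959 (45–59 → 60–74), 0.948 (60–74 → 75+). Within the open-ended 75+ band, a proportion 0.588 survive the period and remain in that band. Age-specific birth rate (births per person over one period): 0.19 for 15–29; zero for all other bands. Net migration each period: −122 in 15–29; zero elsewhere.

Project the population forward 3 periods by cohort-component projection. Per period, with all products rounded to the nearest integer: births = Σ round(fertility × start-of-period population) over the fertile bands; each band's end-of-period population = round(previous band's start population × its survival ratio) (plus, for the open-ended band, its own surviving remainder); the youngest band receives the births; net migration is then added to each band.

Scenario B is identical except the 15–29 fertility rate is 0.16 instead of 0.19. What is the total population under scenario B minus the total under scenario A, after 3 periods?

-73

Numbering the bands 1..6 from youngest to oldest:
After projecting period 1:
Births: 1230 * 0.19 = 234
Band 2: 1110 * 0.989 = 1098
Band 3: 1230 * 0.97 = 1193
Band 4: 1330 * 0.962 = 1279
Band 5: 490 * 0.959 = 470
Band 6: 2060 * 0.948 + 1190 * 0.588 = 1953 + 700 = 2653
Net migration: Band 2 − 122 → 976
End of period: [234, 976, 1193, 1279, 470, 2653]
After projecting period 2:
Births: 976 * 0.19 = 185
Band 2: 234 * 0.989 = 231
Band 3: 976 * 0.97 = 947
Band 4: 1193 * 0.962 = 1148
Band 5: 1279 * 0.959 = 1227
Band 6: 470 * 0.948 + 2653 * 0.588 = 446 + 1560 = 2006
Net migration: Band 2 − 122 → 109
End of period: [185, 109, 947, 1148, 1227, 2006]
After projecting period 3:
Births: 109 * 0.19 = 21
Band 2: 185 * 0.989 = 183
Band 3: 109 * 0.97 = 106
Band 4: 947 * 0.962 = 911
Band 5: 1148 * 0.959 = 1101
Band 6: 1227 * 0.948 + 2006 * 0.588 = 1163 + 1180 = 2343
Net migration: Band 2 − 122 → 61
End of period: [21, 61, 106, 911, 1101, 2343]
Scenario A total after 3 periods: 4543
Scenario B projection —
After projecting period 1:
Births: 1230 * 0.16 = 197
Band 2: 1110 * 0.989 = 1098
Band 3: 1230 * 0.97 = 1193
Band 4: 1330 * 0.962 = 1279
Band 5: 490 * 0.959 = 470
Band 6: 2060 * 0.948 + 1190 * 0.588 = 1953 + 700 = 2653
Net migration: Band 2 − 122 → 976
End of period: [197, 976, 1193, 1279, 470, 2653]
After projecting period 2:
Births: 976 * 0.16 = 156
Band 2: 197 * 0.989 = 195
Band 3: 976 * 0.97 = 947
Band 4: 1193 * 0.962 = 1148
Band 5: 1279 * 0.959 = 1227
Band 6: 470 * 0.948 + 2653 * 0.588 = 446 + 1560 = 2006
Net migration: Band 2 − 122 → 73
End of period: [156, 73, 947, 1148, 1227, 2006]
After projecting period 3:
Births: 73 * 0.16 = 12
Band 2: 156 * 0.989 = 154
Band 3: 73 * 0.97 = 71
Band 4: 947 * 0.962 = 911
Band 5: 1148 * 0.959 = 1101
Band 6: 1227 * 0.948 + 2006 * 0.588 = 1163 + 1180 = 2343
Net migration: Band 2 − 122 → 32
End of period: [12, 32, 71, 911, 1101, 2343]
Scenario B total after 3 periods: 4470
Difference B − A = 4470 − 4543 = -73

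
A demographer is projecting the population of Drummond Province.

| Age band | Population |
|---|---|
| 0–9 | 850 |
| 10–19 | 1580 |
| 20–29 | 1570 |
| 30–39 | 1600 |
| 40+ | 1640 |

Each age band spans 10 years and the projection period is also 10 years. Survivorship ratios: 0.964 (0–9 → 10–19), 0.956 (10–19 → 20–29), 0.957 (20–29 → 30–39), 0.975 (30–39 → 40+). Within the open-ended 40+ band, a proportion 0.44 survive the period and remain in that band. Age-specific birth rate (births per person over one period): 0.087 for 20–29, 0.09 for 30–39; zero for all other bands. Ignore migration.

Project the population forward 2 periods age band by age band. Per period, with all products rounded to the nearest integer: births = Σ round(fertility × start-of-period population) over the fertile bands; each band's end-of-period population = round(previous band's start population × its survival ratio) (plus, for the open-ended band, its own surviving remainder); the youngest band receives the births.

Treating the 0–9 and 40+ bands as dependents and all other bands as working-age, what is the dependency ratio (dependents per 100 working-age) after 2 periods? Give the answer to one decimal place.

109.4

(Bands numbered youngest = 1 to oldest = 5.)
— Period 1 —
Births: 1570 × 0.087 = 137, 1600 × 0.09 = 144 ⇒ total 281
Band 2: 850 × 0.964 = 819
Band 3: 1580 × 0.956 = 1510
Band 4: 1570 × 0.957 = 1502
Band 5: 1600 × 0.975 + 1640 × 0.44 = 1560 + 722 = 2282
Population now: 0–9=281, 10–19=819, 20–29=1510, 30–39=1502, 40+=2282
— Period 2 —
Births: 1510 × 0.087 = 131, 1502 × 0.09 = 135 ⇒ total 266
Band 2: 281 × 0.964 = 271
Band 3: 819 × 0.956 = 783
Band 4: 1510 × 0.957 = 1445
Band 5: 1502 × 0.975 + 2282 × 0.44 = 1464 + 1004 = 2468
Population now: 0–9=266, 10–19=271, 20–29=783, 30–39=1445, 40+=2468
Dependents (band 0–9 + band 40+) = 266 + 2468 = 2734; working-age = 2499; ratio = 2734/2499 × 100 = 109.4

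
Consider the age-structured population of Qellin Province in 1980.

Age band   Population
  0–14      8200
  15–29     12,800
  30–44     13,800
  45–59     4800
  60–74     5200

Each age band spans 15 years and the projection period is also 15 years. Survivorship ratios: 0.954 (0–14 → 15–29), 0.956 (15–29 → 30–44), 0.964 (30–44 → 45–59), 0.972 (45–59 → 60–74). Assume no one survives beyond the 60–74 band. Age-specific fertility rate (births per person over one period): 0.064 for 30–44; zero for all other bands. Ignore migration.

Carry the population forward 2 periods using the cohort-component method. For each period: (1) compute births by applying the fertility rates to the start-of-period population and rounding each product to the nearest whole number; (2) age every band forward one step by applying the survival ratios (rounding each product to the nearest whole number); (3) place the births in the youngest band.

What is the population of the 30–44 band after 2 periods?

Numbering the bands 1..5 from youngest to oldest:
[period 1]
Births: 13800 × 0.064 = 883
Band 2: 8200 × 0.954 = 7823
Band 3: 12800 × 0.956 = 12237
Band 4: 13800 × 0.964 = 13303
Band 5: 4800 × 0.972 = 4666
Population now: 0–14=883, 15–29=7823, 30–44=12237, 45–59=13303, 60–74=4666
[period 2]
Births: 12237 × 0.064 = 783
Band 2: 883 × 0.954 = 842
Band 3: 7823 × 0.956 = 7479
Band 4: 12237 × 0.964 = 11796
Band 5: 13303 × 0.972 = 12931
Population now: 0–14=783, 15–29=842, 30–44=7479, 45–59=11796, 60–74=12931

7479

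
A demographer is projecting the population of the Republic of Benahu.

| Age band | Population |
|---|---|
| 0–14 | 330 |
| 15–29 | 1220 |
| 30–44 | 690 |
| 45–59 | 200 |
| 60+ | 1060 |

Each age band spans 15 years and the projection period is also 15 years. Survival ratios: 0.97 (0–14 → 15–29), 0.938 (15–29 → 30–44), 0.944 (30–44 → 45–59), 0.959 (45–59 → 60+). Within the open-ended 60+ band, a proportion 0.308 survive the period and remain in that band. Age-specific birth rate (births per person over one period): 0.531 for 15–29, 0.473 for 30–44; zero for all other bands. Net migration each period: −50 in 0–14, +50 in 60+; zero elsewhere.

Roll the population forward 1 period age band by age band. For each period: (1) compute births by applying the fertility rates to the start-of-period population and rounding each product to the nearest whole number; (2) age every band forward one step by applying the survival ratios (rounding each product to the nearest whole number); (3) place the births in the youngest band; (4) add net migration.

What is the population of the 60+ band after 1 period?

After projecting period 1:
Births: 1220 × 0.531 = 648 ; 690 × 0.473 = 326 — total 974
15–29: 330 × 0.97 = 320
30–44: 1220 × 0.938 = 1144
45–59: 690 × 0.944 = 651
60+: 200 × 0.959 + 1060 × 0.308 = 192 + 326 = 518
Net migration: 0–14 − 50 → 924; 60+ + 50 → 568
→ [924, 320, 1144, 651, 568]

568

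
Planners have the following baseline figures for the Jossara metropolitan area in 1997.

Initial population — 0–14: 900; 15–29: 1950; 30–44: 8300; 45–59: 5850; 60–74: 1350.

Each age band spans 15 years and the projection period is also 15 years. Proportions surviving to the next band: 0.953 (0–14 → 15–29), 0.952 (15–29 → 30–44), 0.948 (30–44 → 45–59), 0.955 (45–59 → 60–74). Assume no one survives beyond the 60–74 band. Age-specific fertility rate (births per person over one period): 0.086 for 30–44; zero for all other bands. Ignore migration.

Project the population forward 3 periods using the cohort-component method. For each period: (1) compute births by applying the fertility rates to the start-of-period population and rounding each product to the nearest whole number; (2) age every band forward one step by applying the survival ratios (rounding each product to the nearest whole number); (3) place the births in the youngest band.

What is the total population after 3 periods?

After projecting period 1:
Births: 8300 * 0.086 = 714
15–29: 900 * 0.953 = 858
30–44: 1950 * 0.952 = 1856
45–59: 8300 * 0.948 = 7868
60–74: 5850 * 0.955 = 5587
End of period: [714, 858, 1856, 7868, 5587]
After projecting period 2:
Births: 1856 * 0.086 = 160
15–29: 714 * 0.953 = 680
30–44: 858 * 0.952 = 817
45–59: 1856 * 0.948 = 1759
60–74: 7868 * 0.955 = 7514
End of period: [160, 680, 817, 1759, 7514]
After projecting period 3:
Births: 817 * 0.086 = 70
15–29: 160 * 0.953 = 152
30–44: 680 * 0.952 = 647
45–59: 817 * 0.948 = 775
60–74: 1759 * 0.955 = 1680
End of period: [70, 152, 647, 775, 1680]
Total after period 3: 70 + 152 + 647 + 775 + 1680 = 3324

3324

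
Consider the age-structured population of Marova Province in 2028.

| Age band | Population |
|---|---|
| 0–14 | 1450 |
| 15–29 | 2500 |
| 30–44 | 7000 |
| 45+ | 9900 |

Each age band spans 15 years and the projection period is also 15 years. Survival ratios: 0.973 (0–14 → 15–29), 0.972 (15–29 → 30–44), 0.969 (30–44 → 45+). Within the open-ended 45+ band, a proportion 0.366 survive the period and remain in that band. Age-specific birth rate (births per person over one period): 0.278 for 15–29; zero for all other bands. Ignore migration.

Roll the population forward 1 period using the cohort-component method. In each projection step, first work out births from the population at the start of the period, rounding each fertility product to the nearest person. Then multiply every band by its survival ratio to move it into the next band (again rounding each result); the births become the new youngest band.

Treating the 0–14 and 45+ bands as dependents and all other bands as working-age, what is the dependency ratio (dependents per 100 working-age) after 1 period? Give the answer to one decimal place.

289.0

After projecting period 1:
Births: 2500 × 0.278 = 695
15–29: 1450 × 0.973 = 1411
30–44: 2500 × 0.972 = 2430
45+: 7000 × 0.969 + 9900 × 0.366 = 6783 + 3623 = 10406
Giving 695 / 1411 / 2430 / 10406.
Dependents (band 0–14 + band 45+) = 695 + 10406 = 11101; working-age = 3841; ratio = 11101/3841 × 100 = 289.0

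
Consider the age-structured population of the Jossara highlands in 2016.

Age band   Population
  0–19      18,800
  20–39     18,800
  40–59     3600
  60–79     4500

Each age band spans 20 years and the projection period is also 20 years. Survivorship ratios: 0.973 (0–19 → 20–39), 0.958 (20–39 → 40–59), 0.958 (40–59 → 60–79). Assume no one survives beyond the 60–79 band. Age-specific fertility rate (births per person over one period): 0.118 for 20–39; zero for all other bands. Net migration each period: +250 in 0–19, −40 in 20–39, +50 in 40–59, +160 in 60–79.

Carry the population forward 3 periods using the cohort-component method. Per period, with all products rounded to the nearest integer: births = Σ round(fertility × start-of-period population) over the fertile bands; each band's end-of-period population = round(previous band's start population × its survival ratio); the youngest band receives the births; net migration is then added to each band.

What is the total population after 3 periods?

22099

Let group 1 be 0–19 through group 4 = 60–79.
— Period 1 —
Births: 18800 * 0.118 = 2218
Group 2: 18800 * 0.973 = 18292
Group 3: 18800 * 0.958 = 18010
Group 4: 3600 * 0.958 = 3449
Net migration: Group 1 + 250 → 2468; Group 2 − 40 → 18252; Group 3 + 50 → 18060; Group 4 + 160 → 3609
End of period: [2468, 18252, 18060, 3609]
— Period 2 —
Births: 18252 * 0.118 = 2154
Group 2: 2468 * 0.973 = 2401
Group 3: 18252 * 0.958 = 17485
Group 4: 18060 * 0.958 = 17301
Net migration: Group 1 + 250 → 2404; Group 2 − 40 → 2361; Group 3 + 50 → 17535; Group 4 + 160 → 17461
End of period: [2404, 2361, 17535, 17461]
— Period 3 —
Births: 2361 * 0.118 = 279
Group 2: 2404 * 0.973 = 2339
Group 3: 2361 * 0.958 = 2262
Group 4: 17535 * 0.958 = 16799
Net migration: Group 1 + 250 → 529; Group 2 − 40 → 2299; Group 3 + 50 → 2312; Group 4 + 160 → 16959
End of period: [529, 2299, 2312, 16959]
Total after period 3: 529 + 2299 + 2312 + 16959 = 22099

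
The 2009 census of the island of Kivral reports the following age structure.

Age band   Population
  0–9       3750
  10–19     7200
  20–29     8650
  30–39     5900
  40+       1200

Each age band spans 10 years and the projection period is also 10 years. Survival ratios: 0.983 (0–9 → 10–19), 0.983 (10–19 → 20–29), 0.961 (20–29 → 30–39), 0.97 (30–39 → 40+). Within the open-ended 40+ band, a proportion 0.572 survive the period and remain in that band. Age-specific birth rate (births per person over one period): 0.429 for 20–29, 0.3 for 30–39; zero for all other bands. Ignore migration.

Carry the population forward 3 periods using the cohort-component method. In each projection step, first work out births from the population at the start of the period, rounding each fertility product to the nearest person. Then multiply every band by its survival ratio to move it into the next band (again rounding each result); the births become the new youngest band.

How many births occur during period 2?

Numbering the groups 1..5 from youngest to oldest:
— Period 1 —
Births: 8650 × 0.429 = 3711, 5900 × 0.3 = 1770 ⇒ total 5481
Group 2: 3750 × 0.983 = 3686
Group 3: 7200 × 0.983 = 7078
Group 4: 8650 × 0.961 = 8313
Group 5: 5900 × 0.97 + 1200 × 0.572 = 5723 + 686 = 6409
→ [5481, 3686, 7078, 8313, 6409]
— Period 2 —
Births: 7078 × 0.429 = 3036, 8313 × 0.3 = 2494 ⇒ total 5530
Group 2: 5481 × 0.983 = 5388
Group 3: 3686 × 0.983 = 3623
Group 4: 7078 × 0.961 = 6802
Group 5: 8313 × 0.97 + 6409 × 0.572 = 8064 + 3666 = 11730
→ [5530, 5388, 3623, 6802, 11730]

5530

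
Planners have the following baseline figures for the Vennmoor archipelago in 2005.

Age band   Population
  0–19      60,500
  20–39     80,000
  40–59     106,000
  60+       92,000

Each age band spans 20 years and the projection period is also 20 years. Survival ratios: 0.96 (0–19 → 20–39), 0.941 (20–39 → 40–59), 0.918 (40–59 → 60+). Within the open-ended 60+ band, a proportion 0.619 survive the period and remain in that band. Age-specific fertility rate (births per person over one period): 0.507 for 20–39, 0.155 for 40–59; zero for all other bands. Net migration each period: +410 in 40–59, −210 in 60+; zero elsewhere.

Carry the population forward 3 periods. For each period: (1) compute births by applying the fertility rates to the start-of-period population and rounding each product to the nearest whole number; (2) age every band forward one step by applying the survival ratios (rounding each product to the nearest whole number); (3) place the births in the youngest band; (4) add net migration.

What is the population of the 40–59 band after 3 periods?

Call the bands 1 to 4, youngest first.
After projecting period 1:
Births: 80000 * 0.507 = 40560  |  106000 * 0.155 = 16430 → total 56990
Band 2: 60500 * 0.96 = 58080
Band 3: 80000 * 0.941 = 75280
Band 4: 106000 * 0.918 + 92000 * 0.619 = 97308 + 56948 = 154256
Net migration: Band 3 + 410 → 75690; Band 4 − 210 → 154046
Population now: 0–19=56990, 20–39=58080, 40–59=75690, 60+=154046
After projecting period 2:
Births: 58080 * 0.507 = 29447  |  75690 * 0.155 = 11732 → total 41179
Band 2: 56990 * 0.96 = 54710
Band 3: 58080 * 0.941 = 54653
Band 4: 75690 * 0.918 + 154046 * 0.619 = 69483 + 95354 = 164837
Net migration: Band 3 + 410 → 55063; Band 4 − 210 → 164627
Population now: 0–19=41179, 20–39=54710, 40–59=55063, 60+=164627
After projecting period 3:
Births: 54710 * 0.507 = 27738  |  55063 * 0.155 = 8535 → total 36273
Band 2: 41179 * 0.96 = 39532
Band 3: 54710 * 0.941 = 51482
Band 4: 55063 * 0.918 + 164627 * 0.619 = 50548 + 101904 = 152452
Net migration: Band 3 + 410 → 51892; Band 4 − 210 → 152242
Population now: 0–19=36273, 20–39=39532, 40–59=51892, 60+=152242

51892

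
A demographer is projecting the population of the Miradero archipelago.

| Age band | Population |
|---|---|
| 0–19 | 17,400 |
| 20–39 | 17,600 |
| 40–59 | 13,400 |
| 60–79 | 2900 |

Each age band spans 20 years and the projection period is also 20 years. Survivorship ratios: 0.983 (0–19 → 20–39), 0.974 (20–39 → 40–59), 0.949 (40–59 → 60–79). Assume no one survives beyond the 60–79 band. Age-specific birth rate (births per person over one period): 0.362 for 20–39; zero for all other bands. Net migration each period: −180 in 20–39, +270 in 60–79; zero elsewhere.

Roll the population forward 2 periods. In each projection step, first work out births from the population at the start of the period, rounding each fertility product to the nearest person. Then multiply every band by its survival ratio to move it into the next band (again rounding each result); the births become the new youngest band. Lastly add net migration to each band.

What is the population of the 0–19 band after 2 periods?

After projecting period 1:
Births: 17600 × 0.362 = 6371
20–39: 17400 × 0.983 = 17104
40–59: 17600 × 0.974 = 17142
60–79: 13400 × 0.949 = 12717
Net migration: 20–39 − 180 → 16924; 60–79 + 270 → 12987
Giving 6371 / 16924 / 17142 / 12987.
After projecting period 2:
Births: 16924 × 0.362 = 6126
20–39: 6371 × 0.983 = 6263
40–59: 16924 × 0.974 = 16484
60–79: 17142 × 0.949 = 16268
Net migration: 20–39 − 180 → 6083; 60–79 + 270 → 16538
Giving 6126 / 6083 / 16484 / 16538.

6126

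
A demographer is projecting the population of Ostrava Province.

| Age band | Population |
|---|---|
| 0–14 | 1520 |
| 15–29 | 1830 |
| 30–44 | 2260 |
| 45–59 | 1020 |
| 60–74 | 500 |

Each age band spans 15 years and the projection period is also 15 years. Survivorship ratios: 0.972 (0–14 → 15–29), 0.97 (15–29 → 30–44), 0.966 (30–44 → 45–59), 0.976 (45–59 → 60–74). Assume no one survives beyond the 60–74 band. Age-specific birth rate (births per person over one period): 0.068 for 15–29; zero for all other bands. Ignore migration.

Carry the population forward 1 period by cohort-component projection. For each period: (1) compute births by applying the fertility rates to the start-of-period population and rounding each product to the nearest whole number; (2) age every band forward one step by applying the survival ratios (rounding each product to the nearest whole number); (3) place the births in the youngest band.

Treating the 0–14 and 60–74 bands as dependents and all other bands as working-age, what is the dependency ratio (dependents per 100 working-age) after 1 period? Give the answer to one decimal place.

Period 1:
Births: 1830 × 0.068 = 124
15–29: 1520 × 0.972 = 1477
30–44: 1830 × 0.97 = 1775
45–59: 2260 × 0.966 = 2183
60–74: 1020 × 0.976 = 996
Population now: 0–14=124, 15–29=1477, 30–44=1775, 45–59=2183, 60–74=996
Dependents (band 0–14 + band 60–74) = 124 + 996 = 1120; working-age = 5435; ratio = 1120/5435 × 100 = 20.6

20.6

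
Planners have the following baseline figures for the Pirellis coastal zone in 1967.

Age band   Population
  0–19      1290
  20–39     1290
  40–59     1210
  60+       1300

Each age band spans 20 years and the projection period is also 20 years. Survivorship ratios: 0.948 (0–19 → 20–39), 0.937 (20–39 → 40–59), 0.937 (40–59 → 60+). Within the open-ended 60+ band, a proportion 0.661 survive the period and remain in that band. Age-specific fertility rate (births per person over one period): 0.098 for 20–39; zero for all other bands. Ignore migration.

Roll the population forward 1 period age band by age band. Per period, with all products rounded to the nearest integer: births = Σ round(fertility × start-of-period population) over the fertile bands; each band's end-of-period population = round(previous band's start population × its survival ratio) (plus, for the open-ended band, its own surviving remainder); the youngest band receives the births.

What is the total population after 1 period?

— Period 1 —
Births: 1290 × 0.098 = 126
20–39: 1290 × 0.948 = 1223
40–59: 1290 × 0.937 = 1209
60+: 1210 × 0.937 + 1300 × 0.661 = 1134 + 859 = 1993
Giving 126 / 1223 / 1209 / 1993.
Total after period 1: 126 + 1223 + 1209 + 1993 = 4551

4551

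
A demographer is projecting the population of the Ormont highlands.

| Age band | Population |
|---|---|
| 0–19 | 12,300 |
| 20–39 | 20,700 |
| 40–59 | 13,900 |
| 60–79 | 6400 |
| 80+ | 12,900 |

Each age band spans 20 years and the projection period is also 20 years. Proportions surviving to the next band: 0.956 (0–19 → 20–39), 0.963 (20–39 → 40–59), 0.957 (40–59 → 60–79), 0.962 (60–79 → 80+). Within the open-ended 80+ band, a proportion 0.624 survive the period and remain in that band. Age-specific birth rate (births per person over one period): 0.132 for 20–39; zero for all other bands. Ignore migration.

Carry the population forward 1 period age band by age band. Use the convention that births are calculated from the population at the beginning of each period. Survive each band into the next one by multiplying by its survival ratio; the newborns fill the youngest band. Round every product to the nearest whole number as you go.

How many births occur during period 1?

2732

Period 1:
Births: 20700 × 0.132 = 2732
20–39: 12300 × 0.956 = 11759
40–59: 20700 × 0.963 = 19934
60–79: 13900 × 0.957 = 13302
80+: 6400 × 0.962 + 12900 × 0.624 = 6157 + 8050 = 14207
→ [2732, 11759, 19934, 13302, 14207]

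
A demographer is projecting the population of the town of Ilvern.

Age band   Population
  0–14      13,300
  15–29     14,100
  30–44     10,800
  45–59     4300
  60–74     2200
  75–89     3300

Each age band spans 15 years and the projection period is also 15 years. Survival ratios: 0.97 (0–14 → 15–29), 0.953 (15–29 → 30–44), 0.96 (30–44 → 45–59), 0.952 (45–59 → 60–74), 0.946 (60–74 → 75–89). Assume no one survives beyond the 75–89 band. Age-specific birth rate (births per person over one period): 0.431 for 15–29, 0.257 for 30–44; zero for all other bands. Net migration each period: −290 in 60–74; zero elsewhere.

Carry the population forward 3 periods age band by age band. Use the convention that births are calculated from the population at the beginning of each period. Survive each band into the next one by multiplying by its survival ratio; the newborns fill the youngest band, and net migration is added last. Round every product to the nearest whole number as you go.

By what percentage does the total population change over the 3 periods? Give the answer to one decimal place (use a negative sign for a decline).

Period 1:
Births: 14100 * 0.431 = 6077 ; 10800 * 0.257 = 2776 → total 8853
15–29: 13300 * 0.97 = 12901
30–44: 14100 * 0.953 = 13437
45–59: 10800 * 0.96 = 10368
60–74: 4300 * 0.952 = 4094
75–89: 2200 * 0.946 = 2081
Net migration: 60–74 − 290 → 3804
→ [8853, 12901, 13437, 10368, 3804, 2081]
Period 2:
Births: 12901 * 0.431 = 5560 ; 13437 * 0.257 = 3453 → total 9013
15–29: 8853 * 0.97 = 8587
30–44: 12901 * 0.953 = 12295
45–59: 13437 * 0.96 = 12900
60–74: 10368 * 0.952 = 9870
75–89: 3804 * 0.946 = 3599
Net migration: 60–74 − 290 → 9580
→ [9013, 8587, 12295, 12900, 9580, 3599]
Period 3:
Births: 8587 * 0.431 = 3701 ; 12295 * 0.257 = 3160 → total 6861
15–29: 9013 * 0.97 = 8743
30–44: 8587 * 0.953 = 8183
45–59: 12295 * 0.96 = 11803
60–74: 12900 * 0.952 = 12281
75–89: 9580 * 0.946 = 9063
Net migration: 60–74 − 290 → 11991
→ [6861, 8743, 8183, 11803, 11991, 9063]
Total: 48000 → 56644; change = 8644; percentage change = 18.0%

18.0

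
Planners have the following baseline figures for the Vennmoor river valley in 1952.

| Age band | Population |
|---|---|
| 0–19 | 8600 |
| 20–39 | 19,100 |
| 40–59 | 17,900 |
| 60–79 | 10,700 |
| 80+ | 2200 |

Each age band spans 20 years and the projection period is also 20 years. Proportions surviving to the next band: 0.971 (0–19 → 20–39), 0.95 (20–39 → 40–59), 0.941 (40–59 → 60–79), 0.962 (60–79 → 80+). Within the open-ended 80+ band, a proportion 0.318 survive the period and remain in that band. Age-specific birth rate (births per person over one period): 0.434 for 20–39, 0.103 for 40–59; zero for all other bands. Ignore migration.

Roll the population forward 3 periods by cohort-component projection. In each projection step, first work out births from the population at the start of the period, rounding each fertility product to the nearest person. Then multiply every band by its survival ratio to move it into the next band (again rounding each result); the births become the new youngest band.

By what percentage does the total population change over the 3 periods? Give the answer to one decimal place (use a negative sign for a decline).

-14.7

Call the groups 1 to 5, youngest first.
Period 1.
Births: 19100 * 0.434 = 8289 ; 17900 * 0.103 = 1844 → 10133
Group 2: 8600 * 0.971 = 8351
Group 3: 19100 * 0.95 = 18145
Group 4: 17900 * 0.941 = 16844
Group 5: 10700 * 0.962 + 2200 * 0.318 = 10293 + 700 = 10993
Giving 10133 / 8351 / 18145 / 16844 / 10993.
Period 2.
Births: 8351 * 0.434 = 3624 ; 18145 * 0.103 = 1869 → 5493
Group 2: 10133 * 0.971 = 9839
Group 3: 8351 * 0.95 = 7933
Group 4: 18145 * 0.941 = 17074
Group 5: 16844 * 0.962 + 10993 * 0.318 = 16204 + 3496 = 19700
Giving 5493 / 9839 / 7933 / 17074 / 19700.
Period 3.
Births: 9839 * 0.434 = 4270 ; 7933 * 0.103 = 817 → 5087
Group 2: 5493 * 0.971 = 5334
Group 3: 9839 * 0.95 = 9347
Group 4: 7933 * 0.941 = 7465
Group 5: 17074 * 0.962 + 19700 * 0.318 = 16425 + 6265 = 22690
Giving 5087 / 5334 / 9347 / 7465 / 22690.
Total: 58500 → 49923; change = -8577; percentage change = -14.7%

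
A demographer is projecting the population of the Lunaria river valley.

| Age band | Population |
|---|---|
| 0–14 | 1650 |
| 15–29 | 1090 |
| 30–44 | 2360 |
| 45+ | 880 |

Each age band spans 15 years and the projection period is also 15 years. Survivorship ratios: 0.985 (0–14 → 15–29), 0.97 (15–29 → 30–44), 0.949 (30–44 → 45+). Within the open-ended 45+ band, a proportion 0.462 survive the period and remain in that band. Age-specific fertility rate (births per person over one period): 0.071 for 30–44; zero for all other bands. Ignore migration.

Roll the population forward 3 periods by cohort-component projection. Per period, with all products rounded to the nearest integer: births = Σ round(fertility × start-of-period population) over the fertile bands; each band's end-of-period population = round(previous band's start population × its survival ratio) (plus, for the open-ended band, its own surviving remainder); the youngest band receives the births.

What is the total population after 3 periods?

Numbering the bands 1..4 from youngest to oldest:
Period 1:
Births: 2360 * 0.071 = 168
Band 2: 1650 * 0.985 = 1625
Band 3: 1090 * 0.97 = 1057
Band 4: 2360 * 0.949 + 880 * 0.462 = 2240 + 407 = 2647
End of period: [168, 1625, 1057, 2647]
Period 2:
Births: 1057 * 0.071 = 75
Band 2: 168 * 0.985 = 165
Band 3: 1625 * 0.97 = 1576
Band 4: 1057 * 0.949 + 2647 * 0.462 = 1003 + 1223 = 2226
End of period: [75, 165, 1576, 2226]
Period 3:
Births: 1576 * 0.071 = 112
Band 2: 75 * 0.985 = 74
Band 3: 165 * 0.97 = 160
Band 4: 1576 * 0.949 + 2226 * 0.462 = 1496 + 1028 = 2524
End of period: [112, 74, 160, 2524]
Total after period 3: 112 + 74 + 160 + 2524 = 2870

2870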